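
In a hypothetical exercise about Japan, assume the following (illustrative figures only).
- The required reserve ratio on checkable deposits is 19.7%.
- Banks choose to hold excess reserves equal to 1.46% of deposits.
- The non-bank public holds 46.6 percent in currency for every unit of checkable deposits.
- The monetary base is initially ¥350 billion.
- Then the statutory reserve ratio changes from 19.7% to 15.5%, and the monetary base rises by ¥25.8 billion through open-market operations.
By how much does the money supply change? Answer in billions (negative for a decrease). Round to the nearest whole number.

Before: m₁ = (1 + 0.466) / (0.197 + 0.0146 + 0.466) ≈ 2.1635, MB₁ = 350, so M₁ = 2.1635 × 350 = 757.225 billion.
After: m₂ = (1 + 0.466) / (0.155 + 0.0146 + 0.466) ≈ 2.3065, MB₂ = 350 + 25.8 = 375.8, so M₂ = 2.3065 × 375.8 = 866.7827 billion.
ΔM = M₂ − M₁ = 866.7827 − 757.225 = 109.5577 billion.

¥110 billion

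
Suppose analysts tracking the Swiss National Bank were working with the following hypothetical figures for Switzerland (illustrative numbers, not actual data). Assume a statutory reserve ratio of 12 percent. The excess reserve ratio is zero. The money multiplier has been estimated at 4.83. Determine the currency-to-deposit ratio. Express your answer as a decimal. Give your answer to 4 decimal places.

Using m = 4.83. From m = (1 + c)/(c + rr + e), rearranging gives 1 + c = m·(c + rr + e), so c·(1 − m) = m·(rr + e) − 1.
Hence c = [m·(rr + e) − 1]/(1 − m) = [4.83 × (0.12 + 0) − 1] / (1 − 4.83) ≈ 0.109765.

0.1098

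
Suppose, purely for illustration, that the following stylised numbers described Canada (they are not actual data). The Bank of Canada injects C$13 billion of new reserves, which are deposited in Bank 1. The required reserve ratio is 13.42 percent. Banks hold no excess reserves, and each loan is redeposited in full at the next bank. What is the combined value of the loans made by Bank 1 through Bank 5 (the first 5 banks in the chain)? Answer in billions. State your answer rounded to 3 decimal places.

Bank i lends (1 − rr)^i of the original deposit: Bank 1 lends 13·0.8658 = 11.2554, Bank 2 lends 13·0.8658² ≈ 9.7449, and so on.
Summing a geometric series: total = 13·[0.8658·(1 − 0.8658^5) / (1 − 0.8658)] ≈ 43.0669 billion.

C$43.067 billion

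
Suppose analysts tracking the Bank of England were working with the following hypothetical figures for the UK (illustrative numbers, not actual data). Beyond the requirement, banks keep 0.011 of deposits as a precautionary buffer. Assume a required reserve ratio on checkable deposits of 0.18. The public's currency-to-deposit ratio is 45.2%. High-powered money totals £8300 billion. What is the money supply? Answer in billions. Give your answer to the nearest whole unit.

£18743 billion

The money multiplier is m = (1 + c) / (rr + e + c) = (1 + 0.452) / (0.18 + 0.011 + 0.452) ≈ 2.25816.
So M = m × MB = 2.25816 × 8300 = 18742.728 billion.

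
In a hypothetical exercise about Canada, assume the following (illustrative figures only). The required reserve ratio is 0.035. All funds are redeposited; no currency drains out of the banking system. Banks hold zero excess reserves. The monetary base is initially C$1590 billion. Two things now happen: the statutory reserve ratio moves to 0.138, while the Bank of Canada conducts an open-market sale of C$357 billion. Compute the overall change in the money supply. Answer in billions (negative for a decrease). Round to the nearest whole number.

-36494 billion

Before: m₁ = 1 / (0.035) ≈ 28.57143, MB₁ = 1590, so M₁ = 28.57143 × 1590 = 45428.5737 billion.
After: m₂ = 1 / (0.138) ≈ 7.24638, MB₂ = 1590 − 357 = 1233, so M₂ = 7.24638 × 1233 ≈ 8934.7865 billion.
ΔM = M₂ − M₁ = 8934.7865 − 45428.5737 = -36493.7872 billion.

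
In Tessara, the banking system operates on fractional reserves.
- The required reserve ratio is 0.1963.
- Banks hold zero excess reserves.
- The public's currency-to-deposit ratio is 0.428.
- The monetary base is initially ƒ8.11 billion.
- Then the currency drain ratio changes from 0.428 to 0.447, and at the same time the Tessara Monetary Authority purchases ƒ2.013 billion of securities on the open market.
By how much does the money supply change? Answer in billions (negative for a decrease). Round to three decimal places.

ƒ4.220 billion

Before: m₁ = (1 + 0.428) / (0.1963 + 0.428) ≈ 2.287362, MB₁ = 8.11, so M₁ = 2.287362 × 8.11 ≈ 18.5505 billion.
After: m₂ = (1 + 0.447) / (0.1963 + 0.447) ≈ 2.249339, MB₂ = 8.11 + 2.013 = 10.123, so M₂ = 2.249339 × 10.123 ≈ 22.7701 billion.
ΔM = M₂ − M₁ = 22.7701 − 18.5505 = 4.2196 billion.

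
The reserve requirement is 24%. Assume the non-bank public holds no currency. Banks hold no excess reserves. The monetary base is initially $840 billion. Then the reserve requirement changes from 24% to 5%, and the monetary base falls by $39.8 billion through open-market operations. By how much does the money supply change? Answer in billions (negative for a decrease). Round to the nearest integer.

$12504 billion

Before: m₁ = 1 / (0.24) ≈ 4.1667, MB₁ = 840, so M₁ = 4.1667 × 840 = 3500.028 billion.
After: m₂ = 1 / (0.05) = 20, MB₂ = 840 − 39.8 = 800.2, so M₂ = 20 × 800.2 = 16004 billion.
ΔM = M₂ − M₁ = 16004 − 3500.028 = 12503.972 billion.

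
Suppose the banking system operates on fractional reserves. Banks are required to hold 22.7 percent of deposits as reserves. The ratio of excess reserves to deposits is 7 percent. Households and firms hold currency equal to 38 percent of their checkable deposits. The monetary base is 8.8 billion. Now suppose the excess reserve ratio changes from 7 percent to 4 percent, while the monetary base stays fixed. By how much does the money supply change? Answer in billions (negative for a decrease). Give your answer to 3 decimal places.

Initially m₁ = (1 + 0.38) / (0.227 + 0.07 + 0.38) ≈ 2.03840, so M₁ = 2.03840 × 8.8 ≈ 17.9379 billion.
After the change m₂ = (1 + 0.38) / (0.227 + 0.04 + 0.38) ≈ 2.13292, so M₂ = 2.13292 × 8.8 ≈ 18.7697 billion.
ΔM = M₂ − M₁ = 18.7697 − 17.9379 = 0.8318 billion.

0.832 billion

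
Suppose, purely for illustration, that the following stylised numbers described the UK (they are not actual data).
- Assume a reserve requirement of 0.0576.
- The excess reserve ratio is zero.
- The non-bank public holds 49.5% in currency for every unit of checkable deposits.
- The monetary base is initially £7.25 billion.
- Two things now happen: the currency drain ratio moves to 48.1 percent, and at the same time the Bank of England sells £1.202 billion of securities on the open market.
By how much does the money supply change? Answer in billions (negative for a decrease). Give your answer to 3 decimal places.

-2.984 billion

Before: m₁ = (1 + 0.495) / (0.0576 + 0.495) ≈ 2.70539, MB₁ = 7.25, so M₁ = 2.70539 × 7.25 ≈ 19.6141 billion.
After: m₂ = (1 + 0.481) / (0.0576 + 0.481) ≈ 2.74972, MB₂ = 7.25 − 1.202 = 6.048, so M₂ = 2.74972 × 6.048 ≈ 16.6303 billion.
ΔM = M₂ − M₁ = 16.6303 − 19.6141 = -2.9838 billion.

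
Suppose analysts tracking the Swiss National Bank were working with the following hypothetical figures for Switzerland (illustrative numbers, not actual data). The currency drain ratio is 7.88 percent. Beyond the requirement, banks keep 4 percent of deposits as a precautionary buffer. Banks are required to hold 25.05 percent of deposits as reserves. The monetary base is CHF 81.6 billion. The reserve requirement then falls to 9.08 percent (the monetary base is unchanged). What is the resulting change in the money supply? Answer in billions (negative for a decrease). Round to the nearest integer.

Initially m₁ = (1 + 0.0788) / (0.2505 + 0.04 + 0.0788) ≈ 2.9212, so M₁ = 2.9212 × 81.6 ≈ 238.3699 billion.
After the change m₂ = (1 + 0.0788) / (0.0908 + 0.04 + 0.0788) ≈ 5.1469, so M₂ = 5.1469 × 81.6 ≈ 419.987 billion.
ΔM = M₂ − M₁ = 419.987 − 238.3699 = 181.6171 billion.

CHF 182 billion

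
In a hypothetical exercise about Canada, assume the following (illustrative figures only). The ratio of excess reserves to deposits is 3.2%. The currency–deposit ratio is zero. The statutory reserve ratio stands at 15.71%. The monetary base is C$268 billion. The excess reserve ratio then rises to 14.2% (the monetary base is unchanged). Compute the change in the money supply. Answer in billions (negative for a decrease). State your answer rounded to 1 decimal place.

Initially m₁ = 1 / (0.1571 + 0.032) ≈ 5.28821, so M₁ = 5.28821 × 268 ≈ 1417.2403 billion.
After the change m₂ = 1 / (0.1571 + 0.142) ≈ 3.34336, so M₂ = 3.34336 × 268 ≈ 896.0205 billion.
ΔM = M₂ − M₁ = 896.0205 − 1417.2403 = -521.2198 billion.

-521.2 billion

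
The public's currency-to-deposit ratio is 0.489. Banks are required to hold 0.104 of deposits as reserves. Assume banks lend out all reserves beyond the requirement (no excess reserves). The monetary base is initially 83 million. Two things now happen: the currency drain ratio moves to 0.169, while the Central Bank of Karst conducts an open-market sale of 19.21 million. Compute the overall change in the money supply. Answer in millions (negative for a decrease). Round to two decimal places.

64.74 million

Before: m₁ = (1 + 0.489) / (0.104 + 0.489) ≈ 2.51096, MB₁ = 83, so M₁ = 2.51096 × 83 ≈ 208.4097 million.
After: m₂ = (1 + 0.169) / (0.104 + 0.169) ≈ 4.28205, MB₂ = 83 − 19.21 = 63.79, so M₂ = 4.28205 × 63.79 ≈ 273.152 million.
ΔM = M₂ − M₁ = 273.152 − 208.4097 = 64.7423 million.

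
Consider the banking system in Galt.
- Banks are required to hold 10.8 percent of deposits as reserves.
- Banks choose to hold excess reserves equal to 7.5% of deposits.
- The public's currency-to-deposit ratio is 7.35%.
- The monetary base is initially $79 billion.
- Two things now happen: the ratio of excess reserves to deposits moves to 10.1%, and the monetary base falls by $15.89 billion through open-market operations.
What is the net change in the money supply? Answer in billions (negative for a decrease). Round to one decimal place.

Before: m₁ = (1 + 0.0735) / (0.108 + 0.075 + 0.0735) ≈ 4.1852, MB₁ = 79, so M₁ = 4.1852 × 79 = 330.6308 billion.
After: m₂ = (1 + 0.0735) / (0.108 + 0.101 + 0.0735) = 3.8, MB₂ = 79 − 15.89 = 63.11, so M₂ = 3.8 × 63.11 = 239.818 billion.
ΔM = M₂ − M₁ = 239.818 − 330.6308 = -90.8128 billion.

-90.8 billion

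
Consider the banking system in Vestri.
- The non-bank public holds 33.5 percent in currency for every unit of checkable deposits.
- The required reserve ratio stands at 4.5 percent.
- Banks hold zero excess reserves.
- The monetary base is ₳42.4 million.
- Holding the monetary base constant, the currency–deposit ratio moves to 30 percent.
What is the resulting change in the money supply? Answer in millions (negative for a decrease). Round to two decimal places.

₳10.81 million

Initially m₁ = (1 + 0.335) / (0.045 + 0.335) ≈ 3.51316, so M₁ = 3.51316 × 42.4 ≈ 148.958 million.
After the change m₂ = (1 + 0.3) / (0.045 + 0.3) ≈ 3.76812, so M₂ = 3.76812 × 42.4 ≈ 159.7683 million.
ΔM = M₂ − M₁ = 159.7683 − 148.958 = 10.8103 million.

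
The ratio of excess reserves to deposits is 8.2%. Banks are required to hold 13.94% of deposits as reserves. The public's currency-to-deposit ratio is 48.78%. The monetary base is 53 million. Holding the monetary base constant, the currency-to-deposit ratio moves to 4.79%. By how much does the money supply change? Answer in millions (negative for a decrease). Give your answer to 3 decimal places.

Initially m₁ = (1 + 0.4878) / (0.1394 + 0.082 + 0.4878) ≈ 2.097857, so M₁ = 2.097857 × 53 ≈ 111.1864 million.
After the change m₂ = (1 + 0.0479) / (0.1394 + 0.082 + 0.0479) ≈ 3.891199, so M₂ = 3.891199 × 53 ≈ 206.2335 million.
ΔM = M₂ − M₁ = 206.2335 − 111.1864 = 95.0471 million.

95.047 million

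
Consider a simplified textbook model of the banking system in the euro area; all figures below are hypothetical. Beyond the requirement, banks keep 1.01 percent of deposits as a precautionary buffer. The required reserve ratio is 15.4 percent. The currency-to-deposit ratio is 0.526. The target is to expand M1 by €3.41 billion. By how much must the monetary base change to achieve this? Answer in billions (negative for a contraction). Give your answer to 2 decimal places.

€1.54 billion

The money multiplier is m = (1 + c) / (rr + e + c) = (1 + 0.526) / (0.154 + 0.0101 + 0.526) ≈ 2.2113.
ΔMB = ΔM / m = (+3.41) / 2.2113 ≈ 1.5421 billion.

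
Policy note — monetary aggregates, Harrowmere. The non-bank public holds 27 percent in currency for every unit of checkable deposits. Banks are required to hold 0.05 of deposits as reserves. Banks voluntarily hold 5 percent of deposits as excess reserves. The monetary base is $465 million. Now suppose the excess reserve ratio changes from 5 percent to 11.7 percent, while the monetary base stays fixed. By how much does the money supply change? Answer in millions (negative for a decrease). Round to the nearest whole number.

-245 million

Initially m₁ = (1 + 0.27) / (0.05 + 0.05 + 0.27) ≈ 3.4324, so M₁ = 3.4324 × 465 = 1596.066 million.
After the change m₂ = (1 + 0.27) / (0.05 + 0.117 + 0.27) ≈ 2.9062, so M₂ = 2.9062 × 465 = 1351.383 million.
ΔM = M₂ − M₁ = 1351.383 − 1596.066 = -244.683 million.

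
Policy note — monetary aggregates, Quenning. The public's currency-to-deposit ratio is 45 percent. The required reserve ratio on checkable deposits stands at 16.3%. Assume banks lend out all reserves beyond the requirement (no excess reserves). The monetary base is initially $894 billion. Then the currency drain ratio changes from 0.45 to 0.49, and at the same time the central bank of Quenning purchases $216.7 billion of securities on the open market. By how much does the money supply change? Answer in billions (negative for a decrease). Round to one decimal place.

Before: m₁ = (1 + 0.45) / (0.163 + 0.45) ≈ 2.365416, MB₁ = 894, so M₁ = 2.365416 × 894 ≈ 2114.6819 billion.
After: m₂ = (1 + 0.49) / (0.163 + 0.49) ≈ 2.281776, MB₂ = 894 + 216.7 = 1110.7, so M₂ = 2.281776 × 1110.7 ≈ 2534.3686 billion.
ΔM = M₂ − M₁ = 2534.3686 − 2114.6819 = 419.6867 billion.

$419.7 billion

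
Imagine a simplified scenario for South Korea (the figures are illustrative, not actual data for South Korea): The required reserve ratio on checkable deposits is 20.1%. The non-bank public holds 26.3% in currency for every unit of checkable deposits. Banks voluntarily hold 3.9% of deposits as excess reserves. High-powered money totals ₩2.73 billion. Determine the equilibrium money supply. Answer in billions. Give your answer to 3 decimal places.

The money multiplier is m = (1 + c) / (rr + e + c) = (1 + 0.263) / (0.201 + 0.039 + 0.263) ≈ 2.51093.
So M = m × MB = 2.51093 × 2.73 ≈ 6.8548 billion.

₩6.855 billion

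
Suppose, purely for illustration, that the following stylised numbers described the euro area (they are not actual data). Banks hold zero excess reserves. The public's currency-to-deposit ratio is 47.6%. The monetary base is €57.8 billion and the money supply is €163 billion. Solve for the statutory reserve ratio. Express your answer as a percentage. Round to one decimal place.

Using m = M/MB = 163/57.8 ≈ 2.820069. Since m = (1 + c)/(c + rr + e), the denominator satisfies c + rr + e = (1 + c)/m = (1 + 0.476) / 2.820069 ≈ 0.523391.
With c = 0.476 and e = 0, the statutory reserve ratio is 0.523391 − 0.476 − 0 = 0.047391.

4.7%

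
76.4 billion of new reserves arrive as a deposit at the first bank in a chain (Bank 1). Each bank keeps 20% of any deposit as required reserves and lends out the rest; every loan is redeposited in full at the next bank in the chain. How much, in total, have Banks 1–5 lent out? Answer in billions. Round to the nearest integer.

205 billion

Bank i lends (1 − rr)^i of the original deposit: Bank 1 lends 76.4·0.8000 = 61.1200, Bank 2 lends 76.4·0.8000² = 48.8960, and so on.
Summing a geometric series: total = 76.4·[0.8000·(1 − 0.8000^5) / (1 − 0.8000)] ≈ 205.4610 billion.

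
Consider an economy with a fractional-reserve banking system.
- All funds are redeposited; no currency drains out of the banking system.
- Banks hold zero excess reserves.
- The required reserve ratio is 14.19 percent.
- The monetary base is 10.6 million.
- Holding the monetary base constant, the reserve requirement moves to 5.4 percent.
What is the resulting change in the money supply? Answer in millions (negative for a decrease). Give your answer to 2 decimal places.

Initially m₁ = 1 / (0.1419) ≈ 7.04722, so M₁ = 7.04722 × 10.6 ≈ 74.7005 million.
After the change m₂ = 1 / (0.054) ≈ 18.51852, so M₂ = 18.51852 × 10.6 ≈ 196.2963 million.
ΔM = M₂ − M₁ = 196.2963 − 74.7005 = 121.5958 million.

121.60 million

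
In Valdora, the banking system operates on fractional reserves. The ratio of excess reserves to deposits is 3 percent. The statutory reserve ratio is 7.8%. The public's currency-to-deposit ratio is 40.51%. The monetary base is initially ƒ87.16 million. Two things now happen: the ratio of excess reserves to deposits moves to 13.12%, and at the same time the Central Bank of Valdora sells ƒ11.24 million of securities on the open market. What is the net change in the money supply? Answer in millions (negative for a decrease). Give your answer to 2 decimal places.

-65.03 million

Before: m₁ = (1 + 0.4051) / (0.078 + 0.03 + 0.4051) ≈ 2.73845, MB₁ = 87.16, so M₁ = 2.73845 × 87.16 ≈ 238.6833 million.
After: m₂ = (1 + 0.4051) / (0.078 + 0.1312 + 0.4051) ≈ 2.28732, MB₂ = 87.16 − 11.24 = 75.92, so M₂ = 2.28732 × 75.92 ≈ 173.6533 million.
ΔM = M₂ − M₁ = 173.6533 − 238.6833 = -65.03 million.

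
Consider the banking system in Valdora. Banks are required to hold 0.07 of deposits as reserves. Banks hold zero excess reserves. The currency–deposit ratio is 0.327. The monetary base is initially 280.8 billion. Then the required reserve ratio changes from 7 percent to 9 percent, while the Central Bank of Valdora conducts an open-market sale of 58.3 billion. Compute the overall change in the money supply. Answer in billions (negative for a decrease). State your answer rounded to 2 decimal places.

-230.54 billion

Before: m₁ = (1 + 0.327) / (0.07 + 0.327) ≈ 3.342569, MB₁ = 280.8, so M₁ = 3.342569 × 280.8 ≈ 938.5934 billion.
After: m₂ = (1 + 0.327) / (0.09 + 0.327) ≈ 3.182254, MB₂ = 280.8 − 58.3 = 222.5, so M₂ = 3.182254 × 222.5 ≈ 708.0515 billion.
ΔM = M₂ − M₁ = 708.0515 − 938.5934 = -230.5419 billion.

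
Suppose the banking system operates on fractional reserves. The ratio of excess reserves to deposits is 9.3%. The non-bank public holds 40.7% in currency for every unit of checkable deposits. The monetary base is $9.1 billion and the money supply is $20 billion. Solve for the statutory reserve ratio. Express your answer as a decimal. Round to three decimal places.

Using m = M/MB = 20/9.1 ≈ 2.197802. Since m = (1 + c)/(c + rr + e), the denominator satisfies c + rr + e = (1 + c)/m = (1 + 0.407) / 2.197802 ≈ 0.640185.
With c = 0.407 and e = 0.093, the statutory reserve ratio is 0.640185 − 0.407 − 0.093 = 0.140185.

0.140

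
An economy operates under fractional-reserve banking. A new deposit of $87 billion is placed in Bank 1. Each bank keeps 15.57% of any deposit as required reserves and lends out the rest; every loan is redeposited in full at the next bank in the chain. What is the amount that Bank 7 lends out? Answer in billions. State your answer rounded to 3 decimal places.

$26.607 billion

Each bank lends a fraction (1 − rr) = 0.8443 of the deposit it receives, so Bank 7 receives 87·0.8443^6 and lends 87·0.8443^7 ≈ 26.6071 billion.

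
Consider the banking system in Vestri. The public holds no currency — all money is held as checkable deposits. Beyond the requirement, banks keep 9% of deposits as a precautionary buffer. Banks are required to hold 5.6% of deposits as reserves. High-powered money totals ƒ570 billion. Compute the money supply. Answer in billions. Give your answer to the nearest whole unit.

The money multiplier is m = 1 / (rr + e) = 1 / (0.056 + 0.09) ≈ 6.8493.
So M = m × MB = 6.8493 × 570 = 3904.101 billion.

ƒ3904 billion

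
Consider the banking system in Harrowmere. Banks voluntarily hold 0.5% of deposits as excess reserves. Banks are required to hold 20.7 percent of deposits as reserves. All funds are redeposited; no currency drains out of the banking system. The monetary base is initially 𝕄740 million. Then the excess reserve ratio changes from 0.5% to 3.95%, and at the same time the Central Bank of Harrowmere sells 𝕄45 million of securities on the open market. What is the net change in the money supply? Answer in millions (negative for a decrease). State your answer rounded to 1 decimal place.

Before: m₁ = 1 / (0.207 + 0.005) ≈ 4.71698, MB₁ = 740, so M₁ = 4.71698 × 740 = 3490.5652 million.
After: m₂ = 1 / (0.207 + 0.0395) ≈ 4.05680, MB₂ = 740 − 45 = 695, so M₂ = 4.05680 × 695 = 2819.476 million.
ΔM = M₂ − M₁ = 2819.476 − 3490.5652 = -671.0892 million.

-671.1 million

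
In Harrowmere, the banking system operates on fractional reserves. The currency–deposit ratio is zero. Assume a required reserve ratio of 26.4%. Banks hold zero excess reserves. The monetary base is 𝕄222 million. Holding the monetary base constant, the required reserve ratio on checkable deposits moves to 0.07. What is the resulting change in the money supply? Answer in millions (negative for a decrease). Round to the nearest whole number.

𝕄2331 million

Initially m₁ = 1 / (0.264) ≈ 3.7879, so M₁ = 3.7879 × 222 = 840.9138 million.
After the change m₂ = 1 / (0.07) ≈ 14.2857, so M₂ = 14.2857 × 222 = 3171.4254 million.
ΔM = M₂ − M₁ = 3171.4254 − 840.9138 = 2330.5116 million.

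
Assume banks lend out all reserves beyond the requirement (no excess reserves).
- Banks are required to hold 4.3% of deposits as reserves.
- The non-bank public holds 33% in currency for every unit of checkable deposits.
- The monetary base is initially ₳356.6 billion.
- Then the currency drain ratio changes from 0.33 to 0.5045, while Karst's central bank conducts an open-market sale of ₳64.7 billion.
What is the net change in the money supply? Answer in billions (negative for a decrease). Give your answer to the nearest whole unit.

-469 billion

Before: m₁ = (1 + 0.33) / (0.043 + 0.33) ≈ 3.5657, MB₁ = 356.6, so M₁ = 3.5657 × 356.6 ≈ 1271.5286 billion.
After: m₂ = (1 + 0.5045) / (0.043 + 0.5045) ≈ 2.7479, MB₂ = 356.6 − 64.7 = 291.9, so M₂ = 2.7479 × 291.9 ≈ 802.112 billion.
ΔM = M₂ − M₁ = 802.112 − 1271.5286 = -469.4166 billion.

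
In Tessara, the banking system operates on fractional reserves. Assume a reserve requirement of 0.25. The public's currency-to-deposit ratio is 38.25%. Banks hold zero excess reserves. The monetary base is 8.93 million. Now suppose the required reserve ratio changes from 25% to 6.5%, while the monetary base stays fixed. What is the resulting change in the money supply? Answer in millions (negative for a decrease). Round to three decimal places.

8.069 million

Initially m₁ = (1 + 0.3825) / (0.25 + 0.3825) ≈ 2.18577, so M₁ = 2.18577 × 8.93 ≈ 19.5189 million.
After the change m₂ = (1 + 0.3825) / (0.065 + 0.3825) ≈ 3.08939, so M₂ = 3.08939 × 8.93 ≈ 27.5883 million.
ΔM = M₂ − M₁ = 27.5883 − 19.5189 = 8.0694 million.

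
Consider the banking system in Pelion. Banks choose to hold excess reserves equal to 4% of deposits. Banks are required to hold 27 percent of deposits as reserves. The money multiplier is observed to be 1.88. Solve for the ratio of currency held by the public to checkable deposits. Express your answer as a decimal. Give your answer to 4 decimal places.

0.4741

Using m = 1.88. From m = (1 + c)/(c + rr + e), rearranging gives 1 + c = m·(c + rr + e), so c·(1 − m) = m·(rr + e) − 1.
Hence c = [m·(rr + e) − 1]/(1 − m) = [1.88 × (0.27 + 0.04) − 1] / (1 − 1.88) ≈ 0.474091.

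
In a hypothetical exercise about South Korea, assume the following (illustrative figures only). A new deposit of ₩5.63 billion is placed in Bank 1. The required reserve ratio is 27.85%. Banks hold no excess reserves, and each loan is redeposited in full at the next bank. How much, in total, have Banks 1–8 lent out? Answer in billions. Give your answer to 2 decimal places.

Bank i lends (1 − rr)^i of the original deposit: Bank 1 lends 5.63·0.7215 ≈ 4.0620, Bank 2 lends 5.63·0.7215² ≈ 2.9308, and so on.
Summing a geometric series: total = 5.63·[0.7215·(1 − 0.7215^8) / (1 − 0.7215)] ≈ 13.5144 billion.

₩13.51 billion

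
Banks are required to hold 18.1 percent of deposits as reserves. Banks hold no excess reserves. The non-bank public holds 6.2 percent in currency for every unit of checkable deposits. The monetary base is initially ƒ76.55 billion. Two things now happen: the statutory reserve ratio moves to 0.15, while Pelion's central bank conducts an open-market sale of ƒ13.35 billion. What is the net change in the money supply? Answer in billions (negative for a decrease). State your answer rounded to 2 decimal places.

-17.96 billion

Before: m₁ = (1 + 0.062) / (0.181 + 0.062) ≈ 4.37037, MB₁ = 76.55, so M₁ = 4.37037 × 76.55 ≈ 334.5518 billion.
After: m₂ = (1 + 0.062) / (0.15 + 0.062) ≈ 5.00943, MB₂ = 76.55 − 13.35 = 63.2, so M₂ = 5.00943 × 63.2 ≈ 316.596 billion.
ΔM = M₂ − M₁ = 316.596 − 334.5518 = -17.9558 billion.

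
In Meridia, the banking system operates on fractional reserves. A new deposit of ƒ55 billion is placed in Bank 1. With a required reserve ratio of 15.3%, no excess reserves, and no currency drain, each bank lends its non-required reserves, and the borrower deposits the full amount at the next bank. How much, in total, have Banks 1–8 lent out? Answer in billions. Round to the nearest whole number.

ƒ224 billion

Bank i lends (1 − rr)^i of the original deposit: Bank 1 lends 55·0.8470 = 46.5850, Bank 2 lends 55·0.8470² ≈ 39.4575, and so on.
Summing a geometric series: total = 55·[0.8470·(1 − 0.8470^8) / (1 − 0.8470)] ≈ 223.8239 billion.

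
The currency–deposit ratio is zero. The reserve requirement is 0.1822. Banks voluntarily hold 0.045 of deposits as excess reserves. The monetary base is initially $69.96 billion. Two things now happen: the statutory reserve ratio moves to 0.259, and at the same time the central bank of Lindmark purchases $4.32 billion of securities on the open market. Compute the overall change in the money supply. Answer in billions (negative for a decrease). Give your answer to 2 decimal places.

-63.58 billion

Before: m₁ = 1 / (0.1822 + 0.045) ≈ 4.40141, MB₁ = 69.96, so M₁ = 4.40141 × 69.96 ≈ 307.9226 billion.
After: m₂ = 1 / (0.259 + 0.045) ≈ 3.28947, MB₂ = 69.96 + 4.32 = 74.28, so M₂ = 3.28947 × 74.28 ≈ 244.3418 billion.
ΔM = M₂ − M₁ = 244.3418 − 307.9226 = -63.5808 billion.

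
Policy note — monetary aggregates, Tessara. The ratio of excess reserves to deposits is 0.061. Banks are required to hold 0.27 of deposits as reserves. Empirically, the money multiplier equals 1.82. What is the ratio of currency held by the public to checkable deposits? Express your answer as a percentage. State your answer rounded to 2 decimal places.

48.49%

Using m = 1.82. From m = (1 + c)/(c + rr + e), rearranging gives 1 + c = m·(c + rr + e), so c·(1 − m) = m·(rr + e) − 1.
Hence c = [m·(rr + e) − 1]/(1 − m) = [1.82 × (0.27 + 0.061) − 1] / (1 − 1.82) ≈ 0.484854.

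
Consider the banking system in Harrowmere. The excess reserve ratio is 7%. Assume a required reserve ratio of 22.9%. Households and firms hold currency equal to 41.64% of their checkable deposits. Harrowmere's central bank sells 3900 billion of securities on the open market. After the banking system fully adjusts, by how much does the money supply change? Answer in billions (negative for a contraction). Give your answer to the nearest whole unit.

-7721 billion

The money multiplier is m = (1 + c) / (rr + e + c) = (1 + 0.4164) / (0.229 + 0.07 + 0.4164) ≈ 1.97987.
The sale removes 3900 billion of base, so ΔM = m × ΔMB = 1.97987 × (−3900) = -7721.493 billion.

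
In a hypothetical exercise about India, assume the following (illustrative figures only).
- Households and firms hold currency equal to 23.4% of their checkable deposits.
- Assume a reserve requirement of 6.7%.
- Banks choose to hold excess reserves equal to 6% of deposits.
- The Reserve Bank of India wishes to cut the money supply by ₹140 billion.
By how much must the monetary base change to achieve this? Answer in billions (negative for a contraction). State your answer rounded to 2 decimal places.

The money multiplier is m = (1 + c) / (rr + e + c) = (1 + 0.234) / (0.067 + 0.06 + 0.234) ≈ 3.418283.
ΔMB = ΔM / m = (−140) / 3.418283 ≈ -40.9562 billion.

-40.96 billion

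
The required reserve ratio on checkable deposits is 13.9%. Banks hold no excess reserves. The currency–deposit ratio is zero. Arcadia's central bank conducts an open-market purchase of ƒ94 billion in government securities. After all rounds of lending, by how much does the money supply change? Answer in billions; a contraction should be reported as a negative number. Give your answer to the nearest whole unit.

ƒ676 billion

The simple money multiplier is m = 1/rr = 1/0.139 ≈ 7.1942.
An open-market purchase increases the monetary base by 94 billion, so ΔM = m × ΔMB = 7.1942 × 94 = 676.2548 billion.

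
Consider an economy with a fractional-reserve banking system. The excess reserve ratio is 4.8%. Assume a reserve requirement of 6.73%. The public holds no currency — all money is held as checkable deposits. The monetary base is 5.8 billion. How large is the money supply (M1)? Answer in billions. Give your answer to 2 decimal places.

The money multiplier is m = 1 / (rr + e) = 1 / (0.0673 + 0.048) ≈ 8.6730.
So M = m × MB = 8.6730 × 5.8 = 50.3034 billion.

50.30 billion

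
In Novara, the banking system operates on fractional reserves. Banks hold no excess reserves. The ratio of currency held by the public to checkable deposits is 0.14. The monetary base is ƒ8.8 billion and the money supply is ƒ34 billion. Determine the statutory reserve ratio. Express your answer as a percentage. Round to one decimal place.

15.5%

Using m = M/MB = 34/8.8 ≈ 3.863636. Since m = (1 + c)/(c + rr + e), the denominator satisfies c + rr + e = (1 + c)/m = (1 + 0.14) / 3.863636 ≈ 0.295059.
With c = 0.14 and e = 0, the statutory reserve ratio is 0.295059 − 0.14 − 0 = 0.155059.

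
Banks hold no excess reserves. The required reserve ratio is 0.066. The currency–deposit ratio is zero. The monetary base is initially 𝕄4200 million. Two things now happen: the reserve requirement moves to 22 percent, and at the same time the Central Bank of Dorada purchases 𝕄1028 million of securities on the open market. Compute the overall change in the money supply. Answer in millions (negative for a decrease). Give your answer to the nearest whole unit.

Before: m₁ = 1 / (0.066) ≈ 15.15152, MB₁ = 4200, so M₁ = 15.15152 × 4200 = 63636.384 million.
After: m₂ = 1 / (0.22) ≈ 4.54545, MB₂ = 4200 + 1028 = 5228, so M₂ = 4.54545 × 5228 = 23763.6126 million.
ΔM = M₂ − M₁ = 23763.6126 − 63636.384 = -39872.7714 million.

-39873 million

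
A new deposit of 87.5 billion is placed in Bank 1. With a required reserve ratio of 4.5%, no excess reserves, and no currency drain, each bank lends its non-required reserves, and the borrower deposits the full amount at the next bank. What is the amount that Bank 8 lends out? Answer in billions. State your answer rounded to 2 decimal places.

Each bank lends a fraction (1 − rr) = 0.9550 of the deposit it receives, so Bank 8 receives 87.5·0.9550^7 and lends 87.5·0.9550^8 ≈ 60.5390 billion.

60.54 billion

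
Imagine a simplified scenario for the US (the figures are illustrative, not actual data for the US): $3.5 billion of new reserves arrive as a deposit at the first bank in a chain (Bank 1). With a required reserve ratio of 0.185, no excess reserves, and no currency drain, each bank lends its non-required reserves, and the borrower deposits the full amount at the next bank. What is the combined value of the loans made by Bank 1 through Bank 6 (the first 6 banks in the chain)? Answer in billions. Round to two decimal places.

$10.90 billion

Bank i lends (1 − rr)^i of the original deposit: Bank 1 lends 3.5·0.8150 = 2.8525, Bank 2 lends 3.5·0.8150² ≈ 2.3248, and so on.
Summing a geometric series: total = 3.5·[0.8150·(1 − 0.8150^6) / (1 − 0.8150)] ≈ 10.9004 billion.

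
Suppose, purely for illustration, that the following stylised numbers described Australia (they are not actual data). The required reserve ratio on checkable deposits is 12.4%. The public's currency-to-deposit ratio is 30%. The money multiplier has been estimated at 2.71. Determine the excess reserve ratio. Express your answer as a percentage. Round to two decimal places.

5.57%

Using m = 2.71. Since m = (1 + c)/(c + rr + e), the denominator satisfies c + rr + e = (1 + c)/m = (1 + 0.3) / 2.71 ≈ 0.479705.
With c = 0.3 and rr = 0.124, the excess reserve ratio is 0.479705 − 0.3 − 0.124 = 0.055705.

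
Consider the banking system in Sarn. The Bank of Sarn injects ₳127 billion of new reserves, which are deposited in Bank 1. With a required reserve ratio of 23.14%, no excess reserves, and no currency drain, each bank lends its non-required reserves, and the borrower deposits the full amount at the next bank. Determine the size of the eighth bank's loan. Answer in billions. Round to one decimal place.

₳15.5 billion

Each bank lends a fraction (1 − rr) = 0.7686 of the deposit it receives, so Bank 8 receives 127·0.7686^7 and lends 127·0.7686^8 ≈ 15.4670 billion.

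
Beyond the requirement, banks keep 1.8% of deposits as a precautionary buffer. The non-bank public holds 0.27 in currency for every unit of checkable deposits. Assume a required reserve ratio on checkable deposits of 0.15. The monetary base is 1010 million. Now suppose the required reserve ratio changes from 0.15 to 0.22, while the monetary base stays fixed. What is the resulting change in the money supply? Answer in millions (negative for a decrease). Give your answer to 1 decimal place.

Initially m₁ = (1 + 0.27) / (0.15 + 0.018 + 0.27) ≈ 2.899543, so M₁ = 2.899543 × 1010 ≈ 2928.5384 million.
After the change m₂ = (1 + 0.27) / (0.22 + 0.018 + 0.27) = 2.5, so M₂ = 2.5 × 1010 = 2525 million.
ΔM = M₂ − M₁ = 2525 − 2928.5384 = -403.5384 million.

-403.5 million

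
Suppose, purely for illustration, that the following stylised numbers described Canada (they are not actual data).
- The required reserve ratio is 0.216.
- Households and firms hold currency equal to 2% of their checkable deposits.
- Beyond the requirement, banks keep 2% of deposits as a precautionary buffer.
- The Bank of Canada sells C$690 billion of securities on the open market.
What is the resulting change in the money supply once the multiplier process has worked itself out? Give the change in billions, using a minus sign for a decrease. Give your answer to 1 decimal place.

The money multiplier is m = (1 + c) / (rr + e + c) = (1 + 0.02) / (0.216 + 0.02 + 0.02) ≈ 3.98438.
The sale removes 690 billion of base, so ΔM = m × ΔMB = 3.98438 × (−690) = -2749.2222 billion.

-2749.2 billion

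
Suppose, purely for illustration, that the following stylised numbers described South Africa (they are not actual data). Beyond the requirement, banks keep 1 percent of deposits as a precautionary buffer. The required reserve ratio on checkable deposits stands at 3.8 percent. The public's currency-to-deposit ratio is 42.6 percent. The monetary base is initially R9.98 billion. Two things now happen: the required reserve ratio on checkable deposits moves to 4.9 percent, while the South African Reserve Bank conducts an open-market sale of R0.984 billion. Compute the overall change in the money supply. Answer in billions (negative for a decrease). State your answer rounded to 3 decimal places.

Before: m₁ = (1 + 0.426) / (0.038 + 0.01 + 0.426) ≈ 3.00844, MB₁ = 9.98, so M₁ = 3.00844 × 9.98 ≈ 30.0242 billion.
After: m₂ = (1 + 0.426) / (0.049 + 0.01 + 0.426) ≈ 2.94021, MB₂ = 9.98 − 0.984 = 8.996, so M₂ = 2.94021 × 8.996 ≈ 26.4501 billion.
ΔM = M₂ − M₁ = 26.4501 − 30.0242 = -3.5741 billion.

-3.574 billion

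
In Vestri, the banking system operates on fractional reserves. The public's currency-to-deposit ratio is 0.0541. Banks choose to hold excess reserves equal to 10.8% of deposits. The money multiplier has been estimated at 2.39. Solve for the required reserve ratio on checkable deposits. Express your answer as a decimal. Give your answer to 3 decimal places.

Using m = 2.39. Since m = (1 + c)/(c + rr + e), the denominator satisfies c + rr + e = (1 + c)/m = (1 + 0.0541) / 2.39 ≈ 0.441046.
With c = 0.0541 and e = 0.108, the required reserve ratio on checkable deposits is 0.441046 − 0.0541 − 0.108 = 0.278946.

0.279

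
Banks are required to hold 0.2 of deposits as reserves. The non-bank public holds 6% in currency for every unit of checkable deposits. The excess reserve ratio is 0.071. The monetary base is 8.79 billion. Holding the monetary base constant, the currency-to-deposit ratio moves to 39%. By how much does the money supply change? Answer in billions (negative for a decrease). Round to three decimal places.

Initially m₁ = (1 + 0.06) / (0.2 + 0.071 + 0.06) ≈ 3.20242, so M₁ = 3.20242 × 8.79 ≈ 28.1493 billion.
After the change m₂ = (1 + 0.39) / (0.2 + 0.071 + 0.39) ≈ 2.10287, so M₂ = 2.10287 × 8.79 ≈ 18.4842 billion.
ΔM = M₂ − M₁ = 18.4842 − 28.1493 = -9.6651 billion.

-9.665 billion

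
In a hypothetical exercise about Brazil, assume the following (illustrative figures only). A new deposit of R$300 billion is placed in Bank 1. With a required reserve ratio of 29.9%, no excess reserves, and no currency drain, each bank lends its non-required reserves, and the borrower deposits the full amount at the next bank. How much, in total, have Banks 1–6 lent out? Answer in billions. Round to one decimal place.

Bank i lends (1 − rr)^i of the original deposit: Bank 1 lends 300·0.7010 = 210.3000, Bank 2 lends 300·0.7010² = 147.4203, and so on.
Summing a geometric series: total = 300·[0.7010·(1 − 0.7010^6) / (1 − 0.7010)] ≈ 619.8849 billion.

R$619.9 billion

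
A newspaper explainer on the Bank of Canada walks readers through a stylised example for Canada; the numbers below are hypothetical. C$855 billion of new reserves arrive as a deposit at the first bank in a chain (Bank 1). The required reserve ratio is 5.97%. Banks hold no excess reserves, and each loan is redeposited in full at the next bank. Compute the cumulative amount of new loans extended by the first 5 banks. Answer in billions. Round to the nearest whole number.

C$3568 billion

Bank i lends (1 − rr)^i of the original deposit: Bank 1 lends 855·0.9403 = 803.9565, Bank 2 lends 855·0.9403² ≈ 755.9603, and so on.
Summing a geometric series: total = 855·[0.9403·(1 − 0.9403^5) / (1 − 0.9403)] ≈ 3567.6291 billion.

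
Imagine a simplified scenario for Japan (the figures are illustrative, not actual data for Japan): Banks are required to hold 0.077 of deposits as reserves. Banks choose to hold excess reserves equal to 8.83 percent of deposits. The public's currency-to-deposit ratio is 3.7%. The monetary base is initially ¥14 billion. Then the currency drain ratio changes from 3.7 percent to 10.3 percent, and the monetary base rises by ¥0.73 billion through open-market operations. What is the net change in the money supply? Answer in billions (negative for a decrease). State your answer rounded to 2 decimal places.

-11.21 billion

Before: m₁ = (1 + 0.037) / (0.077 + 0.0883 + 0.037) ≈ 5.12605, MB₁ = 14, so M₁ = 5.12605 × 14 = 71.7647 billion.
After: m₂ = (1 + 0.103) / (0.077 + 0.0883 + 0.103) ≈ 4.11107, MB₂ = 14 + 0.73 = 14.73, so M₂ = 4.11107 × 14.73 ≈ 60.5561 billion.
ΔM = M₂ − M₁ = 60.5561 − 71.7647 = -11.2086 billion.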